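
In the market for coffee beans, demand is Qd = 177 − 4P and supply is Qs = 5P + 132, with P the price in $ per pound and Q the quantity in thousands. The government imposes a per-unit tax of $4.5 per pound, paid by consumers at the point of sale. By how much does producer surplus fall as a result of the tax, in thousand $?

Without the tax, 177 − 4P = 5P + 132 gives 9P = 45, so P* = $5 and Q* = 157.
With the tax collected from consumers, demand (in seller-price terms) shifts: Qd = 177 − 4(P + 4.5).
New equilibrium: consumers pay $7.5, sellers receive $3, Q = 147. (Wedge: Pb − Ps = 4.5.)
ΔPS is the trapezoid between Q = 147 and Q = 157 of height $2: ½ · (157 + 147) · 2 = $304.

Producer surplus falls by $304 thousand.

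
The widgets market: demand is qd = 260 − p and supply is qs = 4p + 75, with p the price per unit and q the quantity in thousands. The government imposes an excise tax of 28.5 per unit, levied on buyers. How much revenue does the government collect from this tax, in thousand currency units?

Tax revenue = 5705.7 thousand.

Before the tax: set 260 − p = 4p + 75 → p* = 37, q* = 223.
With the tax collected from buyers, demand (in seller-price terms) shifts: qd = 260 − (p + 28.5).
Solving gives q = 200.2 with buyers paying 59.8 and sellers receiving 31.3 (the 28.5 wedge).
Revenue = t · Q = 28.5 · 200.2 = 5705.7.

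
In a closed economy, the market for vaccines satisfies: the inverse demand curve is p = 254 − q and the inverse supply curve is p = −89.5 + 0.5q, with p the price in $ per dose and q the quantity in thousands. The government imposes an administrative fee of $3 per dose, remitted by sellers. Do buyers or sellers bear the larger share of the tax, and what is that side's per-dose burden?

Inverting to q(p) form: qd = 254 − p; qs = 2p + 179.
Without the tax, 254 − p = 2p + 179 gives 3p = 75, so p* = $25 and q* = 229.
With the tax collected from sellers, supply shifts: qs = 2(p − 3) + 179.
Solving gives q = 227 with buyers paying $27 and sellers receiving $24 (the $3 wedge).
Per-dose burden: buyers $2, sellers $1.
Buyers take the larger share because demand is less price-elastic here (demand slope 1 vs supply slope 2).
The less price-elastic side of the market bears the larger share of a per-unit tax.

Buyers bear the larger share: $2 per dose.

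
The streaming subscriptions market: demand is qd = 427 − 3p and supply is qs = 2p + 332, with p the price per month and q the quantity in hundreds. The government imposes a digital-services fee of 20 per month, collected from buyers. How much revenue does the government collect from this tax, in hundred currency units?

Without the tax, 427 − 3p = 2p + 332 gives 5p = 95, so p* = 19 and q* = 370.
With the tax collected from buyers, demand (in seller-price terms) shifts: qd = 427 − 3(p + 20).
Solving gives q = 346 with buyers paying 27 and suppliers receiving 7 (the 20 wedge).
Revenue = t · Q = 20 · 346 = 6920.

Tax revenue = 6920 hundred.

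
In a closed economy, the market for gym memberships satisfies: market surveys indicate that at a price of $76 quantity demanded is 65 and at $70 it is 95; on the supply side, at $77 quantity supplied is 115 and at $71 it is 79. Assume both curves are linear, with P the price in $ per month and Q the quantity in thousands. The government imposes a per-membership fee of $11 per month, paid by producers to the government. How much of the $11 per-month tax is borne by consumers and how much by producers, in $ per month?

Consumers bear $6 per month; producers bear $5 per month.

Demand slope: (95 − 65)/(70 − 76) = -5, so Qd = 445 − 5P.
Supply slope: (79 − 115)/(71 − 77) = 6, so Qs = 6P − 347.
Without the tax, 445 − 5P = 6P − 347 gives 11P = 792, so P* = $72 and Q* = 85.
With the tax collected from producers, supply shifts: Qs = 6(P − 11) − 347.
Solving gives Q = 55 with consumers paying $78 and producers receiving $67 (the $11 wedge).
Burden on consumers: $6; on producers: $5. (They sum to $11.)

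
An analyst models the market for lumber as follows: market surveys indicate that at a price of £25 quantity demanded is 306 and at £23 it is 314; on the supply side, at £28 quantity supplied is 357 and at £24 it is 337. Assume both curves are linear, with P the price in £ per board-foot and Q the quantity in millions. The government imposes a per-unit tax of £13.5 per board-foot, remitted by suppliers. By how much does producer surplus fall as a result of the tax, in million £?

Demand slope: (314 − 306)/(23 − 25) = -4, so Qd = 406 − 4P.
Supply slope: (337 − 357)/(24 − 28) = 5, so Qs = 5P + 217.
Before the tax: set 406 − 4P = 5P + 217 → P* = £21, Q* = 322.
With the tax collected from suppliers, supply shifts: Qs = 5(P − 13.5) + 217.
New equilibrium: buyers pay £28.5, suppliers receive £15, Q = 292. (Wedge: Pb − Ps = 13.5.)
ΔPS is the trapezoid between Q = 292 and Q = 322 of height £6: ½ · (322 + 292) · 6 = £1842.

Producer surplus falls by £1842 million.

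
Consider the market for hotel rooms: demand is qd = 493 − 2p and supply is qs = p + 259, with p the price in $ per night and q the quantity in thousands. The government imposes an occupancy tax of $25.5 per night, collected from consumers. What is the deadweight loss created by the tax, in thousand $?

Without the tax, 493 − 2p = p + 259 gives 3p = 234, so p* = $78 and q* = 337.
With the tax collected from consumers, demand (in seller-price terms) shifts: qd = 493 − 2(p + 25.5).
New equilibrium: consumers pay $86.5, sellers receive $61, q = 320. (Wedge: pb − ps = 25.5.)
Quantity falls by |ΔQ| = |337 − 320| = 17.
DWL = ½ · t · |ΔQ| = ½ · 25.5 · 17 = $216.75.

Deadweight loss = $216.75 thousand.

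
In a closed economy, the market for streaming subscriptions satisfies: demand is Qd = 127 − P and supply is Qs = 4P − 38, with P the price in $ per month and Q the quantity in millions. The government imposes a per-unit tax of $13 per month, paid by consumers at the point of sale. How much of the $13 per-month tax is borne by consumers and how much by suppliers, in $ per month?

Before the tax: set 127 − P = 4P − 38 → P* = $33, Q* = 94.
With the tax collected from consumers, demand (in seller-price terms) shifts: Qd = 127 − (P + 13).
New equilibrium: consumers pay $43.4, suppliers receive $30.4, Q = 83.6. (Wedge: Pb − Ps = 13.)
Burden on consumers: $10.4; on suppliers: $2.6. (They sum to $13.)
The less price-elastic side of the market bears the larger share of a per-unit tax.

Consumers bear $10.4 per month; suppliers bear $2.6 per month.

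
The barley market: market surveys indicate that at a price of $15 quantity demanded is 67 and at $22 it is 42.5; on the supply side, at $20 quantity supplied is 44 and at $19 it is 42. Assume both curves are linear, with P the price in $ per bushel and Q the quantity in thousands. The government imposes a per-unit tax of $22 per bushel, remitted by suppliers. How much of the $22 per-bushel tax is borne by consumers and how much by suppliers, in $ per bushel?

Consumers bear $8 per bushel; suppliers bear $14 per bushel.

Demand slope: (42.5 − 67)/(22 − 15) = -3.5, so Qd = 119.5 − 3.5P.
Supply slope: (42 − 44)/(19 − 20) = 2, so Qs = 2P + 4.
Without the tax, 119.5 − 3.5P = 2P + 4 gives 5.5P = 115.5, so P* = $21 and Q* = 46.
With the tax collected from suppliers, supply shifts: Qs = 2(P − 22) + 4.
New equilibrium: consumers pay $29, suppliers receive $7, Q = 18. (Wedge: Pb − Ps = 22.)
Burden on consumers: $8; on suppliers: $14. (They sum to $22.)
The less price-elastic side of the market bears the larger share of a per-unit tax.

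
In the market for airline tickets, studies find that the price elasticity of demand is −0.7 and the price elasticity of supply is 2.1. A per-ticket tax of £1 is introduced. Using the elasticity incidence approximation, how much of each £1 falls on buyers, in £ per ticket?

Incidence ratio: buyers' share ≈ εs / (εs + |εd|) = 2.1 / (2.1 + 0.7) = 0.75.
So buyers bear ≈ 0.75 × £1 = £0.75; suppliers bear £0.25.

Buyers bear ≈ £0.75 per ticket.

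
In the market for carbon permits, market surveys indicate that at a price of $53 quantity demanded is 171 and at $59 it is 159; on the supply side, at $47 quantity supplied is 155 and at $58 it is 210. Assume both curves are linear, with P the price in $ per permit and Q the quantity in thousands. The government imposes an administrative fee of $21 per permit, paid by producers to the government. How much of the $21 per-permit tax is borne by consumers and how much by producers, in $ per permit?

Consumers bear $15 per permit; producers bear $6 per permit.

Demand slope: (159 − 171)/(59 − 53) = -2, so Qd = 277 − 2P.
Supply slope: (210 − 155)/(58 − 47) = 5, so Qs = 5P − 80.
Before the tax: set 277 − 2P = 5P − 80 → P* = $51, Q* = 175.
With the tax collected from producers, supply shifts: Qs = 5(P − 21) − 80.
Solving gives Q = 145 with consumers paying $66 and producers receiving $45 (the $21 wedge).
Burden on consumers: $15; on producers: $6. (They sum to $21.)
The less price-elastic side of the market bears the larger share of a per-unit tax.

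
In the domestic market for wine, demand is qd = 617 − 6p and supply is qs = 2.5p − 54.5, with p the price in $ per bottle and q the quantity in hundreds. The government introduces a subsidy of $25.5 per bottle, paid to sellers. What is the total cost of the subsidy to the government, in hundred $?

Government outlay = $4794 hundred.

Before the subsidy: set 617 − 6p = 2.5p − 54.5 → p* = $79, q* = 143.
With a per-unit subsidy paid to sellers, each receives p + 25.5 per unit sold, so supply becomes qs = 2.5(p + 25.5) − 54.5.
New equilibrium: consumers pay $71.5, sellers receive $97, q = 188. (Wedge: pb − ps = −25.5.)
Outlay = t · Q = 25.5 · 188 = $4794.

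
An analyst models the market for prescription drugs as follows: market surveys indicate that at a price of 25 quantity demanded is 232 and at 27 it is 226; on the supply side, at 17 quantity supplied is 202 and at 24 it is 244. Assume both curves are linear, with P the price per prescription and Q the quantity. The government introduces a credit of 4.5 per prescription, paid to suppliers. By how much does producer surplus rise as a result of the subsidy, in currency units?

Demand slope: (226 − 232)/(27 − 25) = -3, so Qd = 307 − 3P.
Supply slope: (244 − 202)/(24 − 17) = 6, so Qs = 6P + 100.
Before the subsidy: set 307 − 3P = 6P + 100 → P* = 23, Q* = 238.
With a per-unit subsidy paid to suppliers, each receives P + 4.5 per unit sold, so supply becomes Qs = 6(P + 4.5) + 100.
Solving gives Q = 247 with consumers paying 20 and suppliers receiving 24.5 (the 4.5 wedge).
ΔPS is the trapezoid between Q = 247 and Q = 238 of height 1.5: ½ · (238 + 247) · 1.5 = 363.75.

Producer surplus rises by 363.75.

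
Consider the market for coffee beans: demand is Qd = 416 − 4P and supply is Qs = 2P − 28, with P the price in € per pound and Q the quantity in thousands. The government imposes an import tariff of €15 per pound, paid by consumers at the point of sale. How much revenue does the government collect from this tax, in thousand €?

Without the tax, 416 − 4P = 2P − 28 gives 6P = 444, so P* = €74 and Q* = 120.
With the tax collected from consumers, demand (in seller-price terms) shifts: Qd = 416 − 4(P + 15).
Solving gives Q = 100 with consumers paying €79 and suppliers receiving €64 (the €15 wedge).
Revenue = t · Q = 15 · 100 = €1500.

Tax revenue = €1500 thousand.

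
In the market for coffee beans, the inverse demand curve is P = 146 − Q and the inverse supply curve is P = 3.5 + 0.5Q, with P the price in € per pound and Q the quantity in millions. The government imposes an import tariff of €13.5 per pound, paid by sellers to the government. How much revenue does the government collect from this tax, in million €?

Tax revenue = €1161 million.

Inverting to Q(P) form: Qd = 146 − P; Qs = 2P − 7.
Without the tax, 146 − P = 2P − 7 gives 3P = 153, so P* = €51 and Q* = 95.
With the tax collected from sellers, supply shifts: Qs = 2(P − 13.5) − 7.
New equilibrium: consumers pay €60, sellers receive €46.5, Q = 86. (Wedge: Pb − Ps = 13.5.)
Revenue = t · Q = 13.5 · 86 = €1161.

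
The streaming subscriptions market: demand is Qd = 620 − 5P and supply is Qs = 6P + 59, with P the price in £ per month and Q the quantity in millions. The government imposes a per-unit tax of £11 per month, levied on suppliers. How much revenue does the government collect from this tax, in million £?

Without the tax, 620 − 5P = 6P + 59 gives 11P = 561, so P* = £51 and Q* = 365.
With the tax collected from suppliers, supply shifts: Qs = 6(P − 11) + 59.
Solving gives Q = 335 with buyers paying £57 and suppliers receiving £46 (the £11 wedge).
Revenue = t · Q = 11 · 335 = £3685.

Tax revenue = £3685 million.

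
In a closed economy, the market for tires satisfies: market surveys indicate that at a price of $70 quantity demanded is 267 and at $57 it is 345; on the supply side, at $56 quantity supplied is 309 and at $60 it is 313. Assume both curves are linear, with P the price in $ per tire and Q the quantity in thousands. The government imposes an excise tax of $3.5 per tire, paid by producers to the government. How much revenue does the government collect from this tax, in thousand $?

Demand slope: (345 − 267)/(57 − 70) = -6, so Qd = 687 − 6P.
Supply slope: (313 − 309)/(60 − 56) = 1, so Qs = P + 253.
Before the tax: set 687 − 6P = P + 253 → P* = $62, Q* = 315.
With the tax collected from producers, supply shifts: Qs = (P − 3.5) + 253.
Solving gives Q = 312 with buyers paying $62.5 and producers receiving $59 (the $3.5 wedge).
Revenue = t · Q = 3.5 · 312 = $1092.

Tax revenue = $1092 thousand.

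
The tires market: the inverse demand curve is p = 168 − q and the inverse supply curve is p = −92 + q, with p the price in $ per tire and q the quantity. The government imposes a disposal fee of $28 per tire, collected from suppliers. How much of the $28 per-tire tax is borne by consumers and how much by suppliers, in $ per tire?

Rewrite in direct form: qd = 168 − p and qs = p + 92.
Before the tax: set 168 − p = p + 92 → p* = $38, q* = 130.
With the tax collected from suppliers, supply shifts: qs = (p − 28) + 92.
Solving gives q = 116 with consumers paying $52 and suppliers receiving $24 (the $28 wedge).
Burden on consumers: $14; on suppliers: $14. (They sum to $28.)

Consumers bear $14 per tire; suppliers bear $14 per tire.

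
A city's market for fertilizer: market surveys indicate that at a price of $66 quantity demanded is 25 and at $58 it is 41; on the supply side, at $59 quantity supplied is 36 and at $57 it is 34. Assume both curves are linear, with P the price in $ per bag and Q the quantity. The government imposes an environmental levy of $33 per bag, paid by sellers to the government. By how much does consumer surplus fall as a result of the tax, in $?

Consumer surplus falls by $286.

Demand slope: (41 − 25)/(58 − 66) = -2, so Qd = 157 − 2P.
Supply slope: (34 − 36)/(57 − 59) = 1, so Qs = P − 23.
Without the tax, 157 − 2P = P − 23 gives 3P = 180, so P* = $60 and Q* = 37.
With the tax collected from sellers, supply shifts: Qs = (P − 33) − 23.
New equilibrium: consumers pay $71, sellers receive $38, Q = 15. (Wedge: Pb − Ps = 33.)
ΔCS is the trapezoid between Q = 15 and Q = 37 of height $11: ½ · (37 + 15) · 11 = $286.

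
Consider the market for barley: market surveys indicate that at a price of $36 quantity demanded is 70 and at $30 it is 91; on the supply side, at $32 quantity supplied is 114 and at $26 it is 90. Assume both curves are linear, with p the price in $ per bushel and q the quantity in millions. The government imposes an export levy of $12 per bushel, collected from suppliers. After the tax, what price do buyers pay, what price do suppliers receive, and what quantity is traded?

Demand slope: (91 − 70)/(30 − 36) = -3.5, so qd = 196 − 3.5p.
Supply slope: (90 − 114)/(26 − 32) = 4, so qs = 4p − 14.
Before the tax: set 196 − 3.5p = 4p − 14 → p* = $28, q* = 98.
With the tax collected from suppliers, supply shifts: qs = 4(p − 12) − 14.
New equilibrium: buyers pay $34.4, suppliers receive $22.4, q = 75.6. (Wedge: pb − ps = 12.)
The less price-elastic side of the market bears the larger share of a per-unit tax.

Buyers pay $34.4; suppliers receive $22.4; quantity = 75.6.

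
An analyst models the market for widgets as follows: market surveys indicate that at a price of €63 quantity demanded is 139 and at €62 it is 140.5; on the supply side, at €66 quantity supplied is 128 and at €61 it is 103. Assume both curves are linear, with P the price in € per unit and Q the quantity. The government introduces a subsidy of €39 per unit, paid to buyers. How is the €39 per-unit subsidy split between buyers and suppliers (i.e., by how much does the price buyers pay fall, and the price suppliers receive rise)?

Demand slope: (140.5 − 139)/(62 − 63) = -1.5, so Qd = 233.5 − 1.5P.
Supply slope: (103 − 128)/(61 − 66) = 5, so Qs = 5P − 202.
Before the subsidy: set 233.5 − 1.5P = 5P − 202 → P* = €67, Q* = 133.
With a per-unit subsidy paid to buyers, each effectively pays P − 39, so demand becomes Qd = 233.5 − 1.5(P − 39).
New equilibrium: buyers pay €37, suppliers receive €76, Q = 178. (Wedge: Pb − Ps = −39.)
Gain to buyers: €30; to suppliers: €9. (They sum to €39.)

Buyers gain €30 per unit; suppliers gain €9 per unit.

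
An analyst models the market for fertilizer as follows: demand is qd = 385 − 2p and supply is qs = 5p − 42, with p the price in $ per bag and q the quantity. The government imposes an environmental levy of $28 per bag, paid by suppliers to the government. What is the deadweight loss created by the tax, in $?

Deadweight loss = $560.

Before the tax: set 385 − 2p = 5p − 42 → p* = $61, q* = 263.
With the tax collected from suppliers, supply shifts: qs = 5(p − 28) − 42.
New equilibrium: consumers pay $81, suppliers receive $53, q = 223. (Wedge: pb − ps = 28.)
Quantity falls by |ΔQ| = |263 − 223| = 40.
DWL = ½ · t · |ΔQ| = ½ · 28 · 40 = $560.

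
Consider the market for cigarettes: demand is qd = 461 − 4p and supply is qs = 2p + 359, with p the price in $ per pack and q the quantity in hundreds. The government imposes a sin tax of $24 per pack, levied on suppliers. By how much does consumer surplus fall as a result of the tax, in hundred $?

Without the tax, 461 − 4p = 2p + 359 gives 6p = 102, so p* = $17 and q* = 393.
With the tax collected from suppliers, supply shifts: qs = 2(p − 24) + 359.
New equilibrium: consumers pay $25, suppliers receive $1, q = 361. (Wedge: pb − ps = 24.)
ΔCS is the trapezoid between Q = 361 and Q = 393 of height $8: ½ · (393 + 361) · 8 = $3016.

Consumer surplus falls by $3016 hundred.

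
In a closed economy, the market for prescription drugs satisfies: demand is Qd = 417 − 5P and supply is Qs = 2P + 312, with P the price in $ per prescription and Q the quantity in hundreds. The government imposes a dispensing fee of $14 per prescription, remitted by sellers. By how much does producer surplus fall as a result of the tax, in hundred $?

Producer surplus falls by $3320 hundred.

Before the tax: set 417 − 5P = 2P + 312 → P* = $15, Q* = 342.
With the tax collected from sellers, supply shifts: Qs = 2(P − 14) + 312.
Solving gives Q = 322 with buyers paying $19 and sellers receiving $5 (the $14 wedge).
ΔPS is the trapezoid between Q = 322 and Q = 342 of height $10: ½ · (342 + 322) · 10 = $3320.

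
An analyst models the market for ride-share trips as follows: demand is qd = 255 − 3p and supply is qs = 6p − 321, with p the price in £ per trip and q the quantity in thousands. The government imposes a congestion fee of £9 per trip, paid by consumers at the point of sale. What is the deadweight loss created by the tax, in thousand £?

Deadweight loss = £81 thousand.

Before the tax: set 255 − 3p = 6p − 321 → p* = £64, q* = 63.
With the tax collected from consumers, demand (in seller-price terms) shifts: qd = 255 − 3(p + 9).
New equilibrium: consumers pay £70, suppliers receive £61, q = 45. (Wedge: pb − ps = 9.)
Quantity falls by |ΔQ| = |63 − 45| = 18.
DWL = ½ · t · |ΔQ| = ½ · 9 · 18 = £81.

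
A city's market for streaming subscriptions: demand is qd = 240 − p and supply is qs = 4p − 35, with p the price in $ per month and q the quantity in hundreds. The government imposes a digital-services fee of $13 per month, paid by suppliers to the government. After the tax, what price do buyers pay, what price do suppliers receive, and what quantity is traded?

Buyers pay $65.4; suppliers receive $52.4; quantity = 174.6.

Without the tax, 240 − p = 4p − 35 gives 5p = 275, so p* = $55 and q* = 185.
With the tax collected from suppliers, supply shifts: qs = 4(p − 13) − 35.
New equilibrium: buyers pay $65.4, suppliers receive $52.4, q = 174.6. (Wedge: pb − ps = 13.)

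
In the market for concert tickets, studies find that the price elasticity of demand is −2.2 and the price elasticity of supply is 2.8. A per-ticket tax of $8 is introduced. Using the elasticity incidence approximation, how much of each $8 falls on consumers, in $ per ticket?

Incidence ratio: consumers' share ≈ εs / (εs + |εd|) = 2.8 / (2.8 + 2.2) = 0.56.
So consumers bear ≈ 0.56 × $8 = $4.48; producers bear $3.52.

Consumers bear ≈ $4.48 per ticket.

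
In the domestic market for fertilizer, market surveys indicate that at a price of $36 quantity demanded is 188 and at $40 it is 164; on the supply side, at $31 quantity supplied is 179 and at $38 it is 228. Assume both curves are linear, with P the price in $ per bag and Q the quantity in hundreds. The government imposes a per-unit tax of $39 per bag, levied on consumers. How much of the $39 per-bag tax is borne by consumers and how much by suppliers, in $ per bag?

Demand slope: (164 − 188)/(40 − 36) = -6, so Qd = 404 − 6P.
Supply slope: (228 − 179)/(38 − 31) = 7, so Qs = 7P − 38.
Without the tax, 404 − 6P = 7P − 38 gives 13P = 442, so P* = $34 and Q* = 200.
With the tax collected from consumers, demand (in seller-price terms) shifts: Qd = 404 − 6(P + 39).
New equilibrium: consumers pay $55, suppliers receive $16, Q = 74. (Wedge: Pb − Ps = 39.)
Burden on consumers: $21; on suppliers: $18. (They sum to $39.)
The less price-elastic side of the market bears the larger share of a per-unit tax.

Consumers bear $21 per bag; suppliers bear $18 per bag.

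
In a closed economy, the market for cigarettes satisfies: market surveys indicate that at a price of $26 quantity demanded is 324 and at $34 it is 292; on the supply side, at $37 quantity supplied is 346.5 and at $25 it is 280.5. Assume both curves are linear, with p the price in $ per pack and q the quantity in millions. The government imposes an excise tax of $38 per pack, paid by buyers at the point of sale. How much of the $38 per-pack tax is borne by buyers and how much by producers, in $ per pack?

Demand slope: (292 − 324)/(34 − 26) = -4, so qd = 428 − 4p.
Supply slope: (280.5 − 346.5)/(25 − 37) = 5.5, so qs = 5.5p + 143.
Before the tax: set 428 − 4p = 5.5p + 143 → p* = $30, q* = 308.
With the tax collected from buyers, demand (in seller-price terms) shifts: qd = 428 − 4(p + 38).
New equilibrium: buyers pay $52, producers receive $14, q = 220. (Wedge: pb − ps = 38.)
Burden on buyers: $22; on producers: $16. (They sum to $38.)

Buyers bear $22 per pack; producers bear $16 per pack.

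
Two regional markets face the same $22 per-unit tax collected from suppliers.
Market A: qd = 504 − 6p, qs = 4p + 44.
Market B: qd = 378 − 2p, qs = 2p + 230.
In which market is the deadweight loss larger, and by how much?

Market A, by $338.8.

Market A: pre-tax p* = $46, q* = 228; post-tax q = 175.2; deadweight loss = $580.8.
Market B: pre-tax p* = $37, q* = 304; post-tax q = 282; deadweight loss = $242.
Difference: $580.8 vs $242 → market A is larger by $338.8.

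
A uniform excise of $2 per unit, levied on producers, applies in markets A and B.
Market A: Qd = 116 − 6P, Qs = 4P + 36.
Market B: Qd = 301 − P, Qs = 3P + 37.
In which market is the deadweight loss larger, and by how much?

Market A: pre-tax P* = $8, Q* = 68; post-tax Q = 63.2; deadweight loss = $4.8.
Market B: pre-tax P* = $66, Q* = 235; post-tax Q = 233.5; deadweight loss = $1.5.
Difference: $4.8 vs $1.5 → market A is larger by $3.3.

Market A, by $3.3.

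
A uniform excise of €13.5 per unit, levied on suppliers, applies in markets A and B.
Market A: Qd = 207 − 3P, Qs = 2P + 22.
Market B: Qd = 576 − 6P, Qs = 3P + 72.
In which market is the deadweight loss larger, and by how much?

Market B, by €72.9.

Market A: pre-tax P* = €37, Q* = 96; post-tax Q = 79.8; deadweight loss = €109.35.
Market B: pre-tax P* = €56, Q* = 240; post-tax Q = 213; deadweight loss = €182.25.
Difference: €109.35 vs €182.25 → market B is larger by €72.9.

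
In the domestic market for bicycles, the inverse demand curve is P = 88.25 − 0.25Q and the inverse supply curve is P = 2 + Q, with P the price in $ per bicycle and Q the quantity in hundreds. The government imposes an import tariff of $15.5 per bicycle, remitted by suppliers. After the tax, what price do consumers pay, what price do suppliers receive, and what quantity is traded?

Inverting to Q(P) form: Qd = 353 − 4P; Qs = P − 2.
Without the tax, 353 − 4P = P − 2 gives 5P = 355, so P* = $71 and Q* = 69.
With the tax collected from suppliers, supply shifts: Qs = (P − 15.5) − 2.
New equilibrium: consumers pay $74.1, suppliers receive $58.6, Q = 56.6. (Wedge: Pb − Ps = 15.5.)

Consumers pay $74.1; suppliers receive $58.6; quantity = 56.6.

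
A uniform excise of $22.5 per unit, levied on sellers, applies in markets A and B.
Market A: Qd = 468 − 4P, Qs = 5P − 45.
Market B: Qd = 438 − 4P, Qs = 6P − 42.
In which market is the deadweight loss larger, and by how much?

Market B, by $45.

Market A: pre-tax P* = $57, Q* = 240; post-tax Q = 190; deadweight loss = $562.5.
Market B: pre-tax P* = $48, Q* = 246; post-tax Q = 192; deadweight loss = $607.5.
Difference: $562.5 vs $607.5 → market B is larger by $45.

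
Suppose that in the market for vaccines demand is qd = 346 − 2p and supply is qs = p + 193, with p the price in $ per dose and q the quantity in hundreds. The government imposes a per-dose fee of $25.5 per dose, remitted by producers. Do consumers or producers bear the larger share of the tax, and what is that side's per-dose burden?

Without the tax, 346 − 2p = p + 193 gives 3p = 153, so p* = $51 and q* = 244.
With the tax collected from producers, supply shifts: qs = (p − 25.5) + 193.
Solving gives q = 227 with consumers paying $59.5 and producers receiving $34 (the $25.5 wedge).
Per-dose burden: consumers $8.5, producers $17.
Producers take the larger share because supply is less price-elastic here (demand slope 2 vs supply slope 1).

Producers bear the larger share: $17 per dose.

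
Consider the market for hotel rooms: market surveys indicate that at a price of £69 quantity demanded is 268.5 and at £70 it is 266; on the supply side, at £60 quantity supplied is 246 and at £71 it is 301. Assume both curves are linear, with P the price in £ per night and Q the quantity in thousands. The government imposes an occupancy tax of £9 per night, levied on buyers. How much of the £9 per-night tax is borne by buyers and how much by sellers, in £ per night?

Buyers bear £6 per night; sellers bear £3 per night.

Demand slope: (266 − 268.5)/(70 − 69) = -2.5, so Qd = 441 − 2.5P.
Supply slope: (301 − 246)/(71 − 60) = 5, so Qs = 5P − 54.
Before the tax: set 441 − 2.5P = 5P − 54 → P* = £66, Q* = 276.
With the tax collected from buyers, demand (in seller-price terms) shifts: Qd = 441 − 2.5(P + 9).
Solving gives Q = 261 with buyers paying £72 and sellers receiving £63 (the £9 wedge).
Burden on buyers: £6; on sellers: £3. (They sum to £9.)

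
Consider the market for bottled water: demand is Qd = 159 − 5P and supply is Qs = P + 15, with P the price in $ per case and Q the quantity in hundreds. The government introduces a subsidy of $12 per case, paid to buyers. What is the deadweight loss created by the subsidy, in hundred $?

Deadweight loss = $60 hundred.

Without the subsidy, 159 − 5P = P + 15 gives 6P = 144, so P* = $24 and Q* = 39.
With a per-unit subsidy paid to buyers, each effectively pays P − 12, so demand becomes Qd = 159 − 5(P − 12).
New equilibrium: buyers pay $22, suppliers receive $34, Q = 49. (Wedge: Pb − Ps = −12.)
Quantity rises by |ΔQ| = |39 − 49| = 10.
DWL = ½ · t · |ΔQ| = ½ · 12 · 10 = $60.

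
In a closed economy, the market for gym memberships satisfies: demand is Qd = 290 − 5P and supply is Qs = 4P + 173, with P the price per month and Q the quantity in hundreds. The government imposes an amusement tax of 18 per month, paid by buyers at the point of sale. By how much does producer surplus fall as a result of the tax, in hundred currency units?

Producer surplus falls by 2050 hundred.

Without the tax, 290 − 5P = 4P + 173 gives 9P = 117, so P* = 13 and Q* = 225.
With the tax collected from buyers, demand (in seller-price terms) shifts: Qd = 290 − 5(P + 18).
Solving gives Q = 185 with buyers paying 21 and producers receiving 3 (the 18 wedge).
ΔPS is the trapezoid between Q = 185 and Q = 225 of height 10: ½ · (225 + 185) · 10 = 2050.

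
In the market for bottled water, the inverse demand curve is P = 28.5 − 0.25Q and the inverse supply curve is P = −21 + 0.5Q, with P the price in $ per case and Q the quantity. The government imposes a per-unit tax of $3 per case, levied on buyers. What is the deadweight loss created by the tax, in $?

Deadweight loss = $6.

Inverting to Q(P) form: Qd = 114 − 4P; Qs = 2P + 42.
Without the tax, 114 − 4P = 2P + 42 gives 6P = 72, so P* = $12 and Q* = 66.
With the tax collected from buyers, demand (in seller-price terms) shifts: Qd = 114 − 4(P + 3).
New equilibrium: buyers pay $13, producers receive $10, Q = 62. (Wedge: Pb − Ps = 3.)
Quantity falls by |ΔQ| = |66 − 62| = 4.
DWL = ½ · t · |ΔQ| = ½ · 3 · 4 = $6.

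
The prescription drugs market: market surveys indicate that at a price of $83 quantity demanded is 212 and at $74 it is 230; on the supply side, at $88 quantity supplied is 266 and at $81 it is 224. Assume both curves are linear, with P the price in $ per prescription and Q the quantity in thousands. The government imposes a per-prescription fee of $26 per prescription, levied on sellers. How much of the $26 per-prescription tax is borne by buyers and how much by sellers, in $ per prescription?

Buyers bear $19.5 per prescription; sellers bear $6.5 per prescription.

Demand slope: (230 − 212)/(74 − 83) = -2, so Qd = 378 − 2P.
Supply slope: (224 − 266)/(81 − 88) = 6, so Qs = 6P − 262.
Before the tax: set 378 − 2P = 6P − 262 → P* = $80, Q* = 218.
With the tax collected from sellers, supply shifts: Qs = 6(P − 26) − 262.
Solving gives Q = 179 with buyers paying $99.5 and sellers receiving $73.5 (the $26 wedge).
Burden on buyers: $19.5; on sellers: $6.5. (They sum to $26.)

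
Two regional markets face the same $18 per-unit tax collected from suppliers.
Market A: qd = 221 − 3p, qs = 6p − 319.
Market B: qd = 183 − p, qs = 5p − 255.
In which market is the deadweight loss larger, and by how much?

Market A, by $189.

Market A: pre-tax p* = $60, q* = 41; post-tax q = 5; deadweight loss = $324.
Market B: pre-tax p* = $73, q* = 110; post-tax q = 95; deadweight loss = $135.
Difference: $324 vs $135 → market A is larger by $189.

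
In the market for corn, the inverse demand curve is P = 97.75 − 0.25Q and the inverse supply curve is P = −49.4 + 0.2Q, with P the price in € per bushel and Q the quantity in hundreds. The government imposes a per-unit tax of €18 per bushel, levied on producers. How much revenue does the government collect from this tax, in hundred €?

Tax revenue = €5166 hundred.

Rewrite in direct form: Qd = 391 − 4P and Qs = 5P + 247.
Without the tax, 391 − 4P = 5P + 247 gives 9P = 144, so P* = €16 and Q* = 327.
With the tax collected from producers, supply shifts: Qs = 5(P − 18) + 247.
Solving gives Q = 287 with consumers paying €26 and producers receiving €8 (the €18 wedge).
Revenue = t · Q = 18 · 287 = €5166.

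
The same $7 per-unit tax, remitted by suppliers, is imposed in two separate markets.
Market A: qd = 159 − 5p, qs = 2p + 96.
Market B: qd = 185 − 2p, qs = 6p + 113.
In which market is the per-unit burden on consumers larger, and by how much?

Market A: pre-tax p* = $9, q* = 114; post-tax q = 104; per-unit burden on consumers = $2.
Market B: pre-tax p* = $9, q* = 167; post-tax q = 156.5; per-unit burden on consumers = $5.25.
Difference: $2 vs $5.25 → market B is larger by $3.25.

Market B, by $3.25.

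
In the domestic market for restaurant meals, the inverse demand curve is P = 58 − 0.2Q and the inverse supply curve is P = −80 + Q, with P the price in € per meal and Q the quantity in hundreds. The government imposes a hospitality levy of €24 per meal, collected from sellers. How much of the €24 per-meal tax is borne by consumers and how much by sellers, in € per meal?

Rewrite in direct form: Qd = 290 − 5P and Qs = P + 80.
Without the tax, 290 − 5P = P + 80 gives 6P = 210, so P* = €35 and Q* = 115.
With the tax collected from sellers, supply shifts: Qs = (P − 24) + 80.
New equilibrium: consumers pay €39, sellers receive €15, Q = 95. (Wedge: Pb − Ps = 24.)
Burden on consumers: €4; on sellers: €20. (They sum to €24.)

Consumers bear €4 per meal; sellers bear €20 per meal.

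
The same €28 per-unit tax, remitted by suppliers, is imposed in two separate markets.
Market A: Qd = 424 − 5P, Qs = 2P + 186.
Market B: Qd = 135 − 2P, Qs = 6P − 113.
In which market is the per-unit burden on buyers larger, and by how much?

Market A: pre-tax P* = €34, Q* = 254; post-tax Q = 214; per-unit burden on buyers = €8.
Market B: pre-tax P* = €31, Q* = 73; post-tax Q = 31; per-unit burden on buyers = €21.
Difference: €8 vs €21 → market B is larger by €13.

Market B, by €13.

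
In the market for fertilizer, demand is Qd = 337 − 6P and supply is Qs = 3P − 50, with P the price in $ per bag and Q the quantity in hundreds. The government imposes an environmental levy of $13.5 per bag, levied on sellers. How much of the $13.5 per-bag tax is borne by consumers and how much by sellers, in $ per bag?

Without the tax, 337 − 6P = 3P − 50 gives 9P = 387, so P* = $43 and Q* = 79.
With the tax collected from sellers, supply shifts: Qs = 3(P − 13.5) − 50.
Solving gives Q = 52 with consumers paying $47.5 and sellers receiving $34 (the $13.5 wedge).
Burden on consumers: $4.5; on sellers: $9. (They sum to $13.5.)
The less price-elastic side of the market bears the larger share of a per-unit tax.

Consumers bear $4.5 per bag; sellers bear $9 per bag.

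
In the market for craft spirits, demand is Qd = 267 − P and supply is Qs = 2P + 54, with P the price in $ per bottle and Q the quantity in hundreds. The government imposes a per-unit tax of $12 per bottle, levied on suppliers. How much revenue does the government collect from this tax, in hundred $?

Tax revenue = $2256 hundred.

Before the tax: set 267 − P = 2P + 54 → P* = $71, Q* = 196.
With the tax collected from suppliers, supply shifts: Qs = 2(P − 12) + 54.
Solving gives Q = 188 with consumers paying $79 and suppliers receiving $67 (the $12 wedge).
Revenue = t · Q = 12 · 188 = $2256.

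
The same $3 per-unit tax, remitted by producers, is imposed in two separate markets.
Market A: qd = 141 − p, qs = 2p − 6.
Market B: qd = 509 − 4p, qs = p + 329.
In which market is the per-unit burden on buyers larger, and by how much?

Market A, by $1.4.

Market A: pre-tax p* = $49, q* = 92; post-tax q = 90; per-unit burden on buyers = $2.
Market B: pre-tax p* = $36, q* = 365; post-tax q = 362.6; per-unit burden on buyers = $0.6.
Difference: $2 vs $0.6 → market A is larger by $1.4.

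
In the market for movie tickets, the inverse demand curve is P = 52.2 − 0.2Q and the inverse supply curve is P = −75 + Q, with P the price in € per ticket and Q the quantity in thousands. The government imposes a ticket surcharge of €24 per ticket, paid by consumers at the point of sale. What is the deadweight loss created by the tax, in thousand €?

Rewrite in direct form: Qd = 261 − 5P and Qs = P + 75.
Before the tax: set 261 − 5P = P + 75 → P* = €31, Q* = 106.
With the tax collected from consumers, demand (in seller-price terms) shifts: Qd = 261 − 5(P + 24).
Solving gives Q = 86 with consumers paying €35 and sellers receiving €11 (the €24 wedge).
Quantity falls by |ΔQ| = |106 − 86| = 20.
DWL = ½ · t · |ΔQ| = ½ · 24 · 20 = €240.

Deadweight loss = €240 thousand.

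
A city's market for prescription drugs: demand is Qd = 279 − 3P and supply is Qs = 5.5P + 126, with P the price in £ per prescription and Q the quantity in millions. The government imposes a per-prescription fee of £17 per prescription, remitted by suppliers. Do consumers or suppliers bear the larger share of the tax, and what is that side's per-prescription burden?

Consumers bear the larger share: £11 per prescription.

Before the tax: set 279 − 3P = 5.5P + 126 → P* = £18, Q* = 225.
With the tax collected from suppliers, supply shifts: Qs = 5.5(P − 17) + 126.
Solving gives Q = 192 with consumers paying £29 and suppliers receiving £12 (the £17 wedge).
Per-prescription burden: consumers £11, suppliers £6.
Consumers take the larger share because demand is less price-elastic here (demand slope 3 vs supply slope 5.5).
The less price-elastic side of the market bears the larger share of a per-unit tax.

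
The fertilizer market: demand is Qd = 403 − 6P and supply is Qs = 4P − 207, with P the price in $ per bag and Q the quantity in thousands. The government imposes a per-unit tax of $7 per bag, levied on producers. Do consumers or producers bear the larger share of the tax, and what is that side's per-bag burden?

Producers bear the larger share: $4.2 per bag.

Without the tax, 403 − 6P = 4P − 207 gives 10P = 610, so P* = $61 and Q* = 37.
With the tax collected from producers, supply shifts: Qs = 4(P − 7) − 207.
New equilibrium: consumers pay $63.8, producers receive $56.8, Q = 20.2. (Wedge: Pb − Ps = 7.)
Per-bag burden: consumers $2.8, producers $4.2.
Producers take the larger share because supply is less price-elastic here (demand slope 6 vs supply slope 4).
The less price-elastic side of the market bears the larger share of a per-unit tax.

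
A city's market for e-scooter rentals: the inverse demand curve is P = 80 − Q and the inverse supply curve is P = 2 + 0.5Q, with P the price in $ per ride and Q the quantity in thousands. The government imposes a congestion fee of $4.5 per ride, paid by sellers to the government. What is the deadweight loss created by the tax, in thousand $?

Inverting to Q(P) form: Qd = 80 − P; Qs = 2P − 4.
Without the tax, 80 − P = 2P − 4 gives 3P = 84, so P* = $28 and Q* = 52.
With the tax collected from sellers, supply shifts: Qs = 2(P − 4.5) − 4.
Solving gives Q = 49 with consumers paying $31 and sellers receiving $26.5 (the $4.5 wedge).
Quantity falls by |ΔQ| = |52 − 49| = 3.
DWL = ½ · t · |ΔQ| = ½ · 4.5 · 3 = $6.75.

Deadweight loss = $6.75 thousand.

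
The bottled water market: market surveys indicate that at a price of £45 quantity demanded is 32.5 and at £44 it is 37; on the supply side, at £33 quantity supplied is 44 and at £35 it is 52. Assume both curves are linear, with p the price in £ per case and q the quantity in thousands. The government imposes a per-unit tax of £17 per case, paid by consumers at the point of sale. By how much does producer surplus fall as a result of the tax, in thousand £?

Demand slope: (37 − 32.5)/(44 − 45) = -4.5, so qd = 235 − 4.5p.
Supply slope: (52 − 44)/(35 − 33) = 4, so qs = 4p − 88.
Before the tax: set 235 − 4.5p = 4p − 88 → p* = £38, q* = 64.
With the tax collected from consumers, demand (in seller-price terms) shifts: qd = 235 − 4.5(p + 17).
New equilibrium: consumers pay £46, sellers receive £29, q = 28. (Wedge: pb − ps = 17.)
ΔPS is the trapezoid between Q = 28 and Q = 64 of height £9: ½ · (64 + 28) · 9 = £414.

Producer surplus falls by £414 thousand.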